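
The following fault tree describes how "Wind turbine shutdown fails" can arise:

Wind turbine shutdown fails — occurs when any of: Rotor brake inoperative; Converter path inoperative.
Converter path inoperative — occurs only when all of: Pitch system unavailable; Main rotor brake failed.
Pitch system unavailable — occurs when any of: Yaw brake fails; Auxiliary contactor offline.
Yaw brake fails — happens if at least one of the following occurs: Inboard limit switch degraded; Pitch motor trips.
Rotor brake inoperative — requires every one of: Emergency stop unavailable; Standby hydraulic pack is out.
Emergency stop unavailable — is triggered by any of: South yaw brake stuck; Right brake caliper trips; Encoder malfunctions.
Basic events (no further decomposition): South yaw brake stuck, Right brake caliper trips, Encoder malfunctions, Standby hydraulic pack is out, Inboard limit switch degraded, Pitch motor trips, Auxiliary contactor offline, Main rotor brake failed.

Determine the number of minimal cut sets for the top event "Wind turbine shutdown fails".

6

Emergency stop unavailable [OR]: union of children's cut sets → 3 cut set(s).
Rotor brake inoperative [AND]: one cut set from each child combined → 3 × 1 = 3 cut set(s).
Yaw brake fails [OR]: union of children's cut sets → 2 cut set(s).
Pitch system unavailable [OR]: union of children's cut sets → 3 cut set(s).
Converter path inoperative [AND]: one cut set from each child combined → 3 × 1 = 3 cut set(s).
Wind turbine shutdown fails [OR]: union of children's cut sets → 6 cut set(s).
Minimal cut sets: {South yaw brake stuck, Standby hydraulic pack is out}; {Right brake caliper trips, Standby hydraulic pack is out}; {Encoder malfunctions, Standby hydraulic pack is out}; {Inboard limit switch degraded, Main rotor brake failed}; {Main rotor brake failed, Pitch motor trips}; {Auxiliary contactor offline, Main rotor brake failed}.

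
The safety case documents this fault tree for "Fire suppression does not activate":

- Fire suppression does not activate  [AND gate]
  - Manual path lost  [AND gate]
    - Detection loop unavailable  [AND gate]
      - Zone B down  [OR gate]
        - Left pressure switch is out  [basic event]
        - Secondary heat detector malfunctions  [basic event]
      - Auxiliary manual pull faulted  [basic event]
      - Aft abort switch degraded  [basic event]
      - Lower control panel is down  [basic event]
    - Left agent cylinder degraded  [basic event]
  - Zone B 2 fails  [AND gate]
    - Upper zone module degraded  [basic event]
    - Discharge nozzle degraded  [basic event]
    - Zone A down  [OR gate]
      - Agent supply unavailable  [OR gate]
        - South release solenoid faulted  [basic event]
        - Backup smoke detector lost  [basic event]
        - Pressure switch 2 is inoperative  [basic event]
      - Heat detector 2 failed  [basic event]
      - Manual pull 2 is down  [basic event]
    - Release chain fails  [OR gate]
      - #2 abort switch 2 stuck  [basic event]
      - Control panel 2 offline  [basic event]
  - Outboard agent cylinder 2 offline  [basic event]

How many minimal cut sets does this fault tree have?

20

Zone B down [OR]: union of children's cut sets → 2 cut set(s).
Detection loop unavailable [AND]: one cut set from each child combined → 2 × 1 × 1 × 1 = 2 cut set(s).
Manual path lost [AND]: one cut set from each child combined → 2 × 1 = 2 cut set(s).
Agent supply unavailable [OR]: union of children's cut sets → 3 cut set(s).
Zone A down [OR]: union of children's cut sets → 5 cut set(s).
Release chain fails [OR]: union of children's cut sets → 2 cut set(s).
Zone B 2 fails [AND]: one cut set from each child combined → 1 × 1 × 5 × 2 = 10 cut set(s).
Fire suppression does not activate [AND]: one cut set from each child combined → 2 × 10 × 1 = 20 cut set(s).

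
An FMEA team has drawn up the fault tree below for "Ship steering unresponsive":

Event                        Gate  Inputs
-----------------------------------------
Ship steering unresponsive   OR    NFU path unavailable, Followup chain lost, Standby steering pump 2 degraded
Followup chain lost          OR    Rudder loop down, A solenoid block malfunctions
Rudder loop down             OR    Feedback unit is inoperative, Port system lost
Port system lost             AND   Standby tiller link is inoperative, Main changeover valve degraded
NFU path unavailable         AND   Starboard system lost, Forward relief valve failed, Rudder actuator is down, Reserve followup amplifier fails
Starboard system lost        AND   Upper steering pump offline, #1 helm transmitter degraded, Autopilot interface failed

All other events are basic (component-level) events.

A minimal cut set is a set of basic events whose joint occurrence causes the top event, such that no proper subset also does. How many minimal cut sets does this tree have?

Starboard system lost [AND]: one cut set from each child combined → 1 × 1 × 1 = 1 cut set(s).
NFU path unavailable [AND]: one cut set from each child combined → 1 × 1 × 1 × 1 = 1 cut set(s).
Port system lost [AND]: one cut set from each child combined → 1 × 1 = 1 cut set(s).
Rudder loop down [OR]: union of children's cut sets → 2 cut set(s).
Followup chain lost [OR]: union of children's cut sets → 3 cut set(s).
Ship steering unresponsive [OR]: union of children's cut sets → 5 cut set(s).
Minimal cut sets: {#1 helm transmitter degraded, Autopilot interface failed, Forward relief valve failed, Reserve followup amplifier fails, Rudder actuator is down, Upper steering pump offline}; {Feedback unit is inoperative}; {Main changeover valve degraded, Standby tiller link is inoperative}; {A solenoid block malfunctions}; {Standby steering pump 2 degraded}.

5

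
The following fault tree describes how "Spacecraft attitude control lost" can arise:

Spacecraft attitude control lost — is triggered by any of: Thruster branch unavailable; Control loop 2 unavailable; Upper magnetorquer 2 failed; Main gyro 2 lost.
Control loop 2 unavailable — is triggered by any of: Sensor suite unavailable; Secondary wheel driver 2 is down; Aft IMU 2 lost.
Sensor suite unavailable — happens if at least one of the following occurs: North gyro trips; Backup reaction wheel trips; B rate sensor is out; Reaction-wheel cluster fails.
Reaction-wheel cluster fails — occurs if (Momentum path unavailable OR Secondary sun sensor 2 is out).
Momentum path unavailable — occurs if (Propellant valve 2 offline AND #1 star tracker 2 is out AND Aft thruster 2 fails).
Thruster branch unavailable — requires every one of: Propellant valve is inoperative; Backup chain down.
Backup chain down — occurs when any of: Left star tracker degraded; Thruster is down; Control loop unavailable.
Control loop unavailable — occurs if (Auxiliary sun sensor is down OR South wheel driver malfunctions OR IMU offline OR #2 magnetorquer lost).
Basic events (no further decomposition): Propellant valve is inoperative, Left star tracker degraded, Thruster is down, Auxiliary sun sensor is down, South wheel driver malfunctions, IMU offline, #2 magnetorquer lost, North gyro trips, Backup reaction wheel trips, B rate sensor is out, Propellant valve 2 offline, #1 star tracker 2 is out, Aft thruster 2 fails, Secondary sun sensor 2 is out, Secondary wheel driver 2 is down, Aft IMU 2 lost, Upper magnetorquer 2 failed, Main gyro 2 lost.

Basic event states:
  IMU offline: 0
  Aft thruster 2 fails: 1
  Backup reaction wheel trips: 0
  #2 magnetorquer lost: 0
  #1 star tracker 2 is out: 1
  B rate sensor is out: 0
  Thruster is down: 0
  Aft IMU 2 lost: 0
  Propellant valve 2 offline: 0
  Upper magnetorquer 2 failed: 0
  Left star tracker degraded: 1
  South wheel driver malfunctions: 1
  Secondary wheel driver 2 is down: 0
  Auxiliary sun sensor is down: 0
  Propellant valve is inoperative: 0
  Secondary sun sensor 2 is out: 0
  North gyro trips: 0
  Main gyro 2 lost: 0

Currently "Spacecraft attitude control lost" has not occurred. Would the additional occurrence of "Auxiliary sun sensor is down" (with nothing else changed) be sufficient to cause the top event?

No

Counterfactual: set "Auxiliary sun sensor is down" to occurred.
Control loop unavailable [OR]: Auxiliary sun sensor is down=occurs, South wheel driver malfunctions=occurs, IMU offline=not, #2 magnetorquer lost=not → at least one input occurs → occurs.
Backup chain down [OR]: Left star tracker degraded=occurs, Thruster is down=not, Control loop unavailable=occurs → at least one input occurs → occurs.
Thruster branch unavailable [AND]: Propellant valve is inoperative=not, Backup chain down=occurs → not all inputs occur → does not occur.
Momentum path unavailable [AND]: Propellant valve 2 offline=not, #1 star tracker 2 is out=occurs, Aft thruster 2 fails=occurs → not all inputs occur → does not occur.
Reaction-wheel cluster fails [OR]: Momentum path unavailable=not, Secondary sun sensor 2 is out=not → no input occurs → does not occur.
Sensor suite unavailable [OR]: North gyro trips=not, Backup reaction wheel trips=not, B rate sensor is out=not, Reaction-wheel cluster fails=not → no input occurs → does not occur.
Control loop 2 unavailable [OR]: Sensor suite unavailable=not, Secondary wheel driver 2 is down=not, Aft IMU 2 lost=not → no input occurs → does not occur.
Spacecraft attitude control lost [OR]: Thruster branch unavailable=not, Control loop 2 unavailable=not, Upper magnetorquer 2 failed=not, Main gyro 2 lost=not → no input occurs → does not occur.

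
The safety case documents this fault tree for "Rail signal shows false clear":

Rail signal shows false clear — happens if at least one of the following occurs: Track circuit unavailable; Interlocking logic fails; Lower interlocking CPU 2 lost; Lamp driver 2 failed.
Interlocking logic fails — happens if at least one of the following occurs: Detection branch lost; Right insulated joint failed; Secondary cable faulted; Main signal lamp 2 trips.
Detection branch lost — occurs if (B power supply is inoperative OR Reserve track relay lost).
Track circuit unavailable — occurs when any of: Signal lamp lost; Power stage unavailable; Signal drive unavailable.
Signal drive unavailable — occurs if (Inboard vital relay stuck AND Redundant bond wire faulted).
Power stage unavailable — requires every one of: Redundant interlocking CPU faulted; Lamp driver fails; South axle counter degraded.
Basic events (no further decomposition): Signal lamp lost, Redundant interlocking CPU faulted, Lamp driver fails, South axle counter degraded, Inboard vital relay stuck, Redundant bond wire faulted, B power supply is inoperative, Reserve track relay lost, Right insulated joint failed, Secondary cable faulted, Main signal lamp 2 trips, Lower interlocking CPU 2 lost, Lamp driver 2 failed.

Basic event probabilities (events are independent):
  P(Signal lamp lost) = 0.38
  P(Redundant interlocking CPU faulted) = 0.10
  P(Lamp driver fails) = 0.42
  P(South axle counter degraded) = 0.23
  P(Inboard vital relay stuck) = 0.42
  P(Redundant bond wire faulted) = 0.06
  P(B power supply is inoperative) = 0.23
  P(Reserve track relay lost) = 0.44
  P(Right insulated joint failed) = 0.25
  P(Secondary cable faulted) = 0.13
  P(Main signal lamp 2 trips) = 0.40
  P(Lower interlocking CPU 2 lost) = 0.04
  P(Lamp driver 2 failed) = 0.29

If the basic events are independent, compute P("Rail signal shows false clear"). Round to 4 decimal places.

0.9311

P(Power stage unavailable) [AND] = 0.10 × 0.42 × 0.23 = 0.009660
P(Signal drive unavailable) [AND] = 0.42 × 0.06 = 0.025200
P(Track circuit unavailable) [OR] = 1 − (1−0.38) × (1−0.009660) × (1−0.025200) = 0.401462
P(Detection branch lost) [OR] = 1 − (1−0.23) × (1−0.44) = 0.568800
P(Interlocking logic fails) [OR] = 1 − (1−0.568800) × (1−0.25) × (1−0.13) × (1−0.40) = 0.831185
P(Rail signal shows false clear) [OR] = 1 − (1−0.401462) × (1−0.831185) × (1−0.04) × (1−0.29) = 0.931130
Rounded to 4 decimal places: P(Rail signal shows false clear) ≈ 0.9311.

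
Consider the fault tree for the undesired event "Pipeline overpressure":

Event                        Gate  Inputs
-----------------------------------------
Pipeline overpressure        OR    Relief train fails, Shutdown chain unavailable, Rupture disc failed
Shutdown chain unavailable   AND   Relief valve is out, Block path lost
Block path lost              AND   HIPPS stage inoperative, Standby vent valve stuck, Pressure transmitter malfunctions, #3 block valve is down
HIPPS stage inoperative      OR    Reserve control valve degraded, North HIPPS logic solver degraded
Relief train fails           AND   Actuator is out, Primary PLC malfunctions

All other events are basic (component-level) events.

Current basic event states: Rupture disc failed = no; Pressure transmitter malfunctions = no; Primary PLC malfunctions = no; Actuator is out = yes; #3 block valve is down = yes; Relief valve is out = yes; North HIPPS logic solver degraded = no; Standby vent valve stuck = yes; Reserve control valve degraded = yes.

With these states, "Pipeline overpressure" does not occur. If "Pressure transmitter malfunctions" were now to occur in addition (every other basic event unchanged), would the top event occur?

Counterfactual: set "Pressure transmitter malfunctions" to occurred.
Relief train fails [AND]: Actuator is out=occurs, Primary PLC malfunctions=not → not all inputs occur → does not occur.
HIPPS stage inoperative [OR]: Reserve control valve degraded=occurs, North HIPPS logic solver degraded=not → at least one input occurs → occurs.
Block path lost [AND]: HIPPS stage inoperative=occurs, Standby vent valve stuck=occurs, Pressure transmitter malfunctions=occurs, #3 block valve is down=occurs → all inputs occur → occurs.
Shutdown chain unavailable [AND]: Relief valve is out=occurs, Block path lost=occurs → all inputs occur → occurs.
Pipeline overpressure [OR]: Relief train fails=not, Shutdown chain unavailable=occurs, Rupture disc failed=not → at least one input occurs → occurs.

Yes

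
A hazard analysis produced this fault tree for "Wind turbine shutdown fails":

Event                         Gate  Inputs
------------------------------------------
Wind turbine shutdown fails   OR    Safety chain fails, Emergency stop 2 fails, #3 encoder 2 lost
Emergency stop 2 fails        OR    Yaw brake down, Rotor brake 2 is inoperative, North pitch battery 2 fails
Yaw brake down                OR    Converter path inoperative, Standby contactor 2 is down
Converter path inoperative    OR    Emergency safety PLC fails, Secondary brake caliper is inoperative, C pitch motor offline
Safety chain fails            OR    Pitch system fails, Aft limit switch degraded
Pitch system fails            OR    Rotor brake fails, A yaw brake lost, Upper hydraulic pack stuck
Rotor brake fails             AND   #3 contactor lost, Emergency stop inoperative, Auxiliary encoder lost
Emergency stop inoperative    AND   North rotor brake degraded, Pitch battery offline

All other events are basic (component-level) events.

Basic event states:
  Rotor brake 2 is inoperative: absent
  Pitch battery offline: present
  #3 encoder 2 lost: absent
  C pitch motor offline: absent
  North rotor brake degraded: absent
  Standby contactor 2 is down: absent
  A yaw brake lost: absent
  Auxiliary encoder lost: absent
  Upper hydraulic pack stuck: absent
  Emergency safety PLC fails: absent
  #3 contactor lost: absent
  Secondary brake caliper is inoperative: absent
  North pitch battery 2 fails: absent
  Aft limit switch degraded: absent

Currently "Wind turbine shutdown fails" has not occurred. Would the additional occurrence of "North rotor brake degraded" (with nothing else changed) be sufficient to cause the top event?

Counterfactual: set "North rotor brake degraded" to occurred.
Emergency stop inoperative [AND]: North rotor brake degraded=occurs, Pitch battery offline=occurs → all inputs occur → occurs.
Rotor brake fails [AND]: #3 contactor lost=not, Emergency stop inoperative=occurs, Auxiliary encoder lost=not → not all inputs occur → does not occur.
Pitch system fails [OR]: Rotor brake fails=not, A yaw brake lost=not, Upper hydraulic pack stuck=not → no input occurs → does not occur.
Safety chain fails [OR]: Pitch system fails=not, Aft limit switch degraded=not → no input occurs → does not occur.
Converter path inoperative [OR]: Emergency safety PLC fails=not, Secondary brake caliper is inoperative=not, C pitch motor offline=not → no input occurs → does not occur.
Yaw brake down [OR]: Converter path inoperative=not, Standby contactor 2 is down=not → no input occurs → does not occur.
Emergency stop 2 fails [OR]: Yaw brake down=not, Rotor brake 2 is inoperative=not, North pitch battery 2 fails=not → no input occurs → does not occur.
Wind turbine shutdown fails [OR]: Safety chain fails=not, Emergency stop 2 fails=not, #3 encoder 2 lost=not → no input occurs → does not occur.

No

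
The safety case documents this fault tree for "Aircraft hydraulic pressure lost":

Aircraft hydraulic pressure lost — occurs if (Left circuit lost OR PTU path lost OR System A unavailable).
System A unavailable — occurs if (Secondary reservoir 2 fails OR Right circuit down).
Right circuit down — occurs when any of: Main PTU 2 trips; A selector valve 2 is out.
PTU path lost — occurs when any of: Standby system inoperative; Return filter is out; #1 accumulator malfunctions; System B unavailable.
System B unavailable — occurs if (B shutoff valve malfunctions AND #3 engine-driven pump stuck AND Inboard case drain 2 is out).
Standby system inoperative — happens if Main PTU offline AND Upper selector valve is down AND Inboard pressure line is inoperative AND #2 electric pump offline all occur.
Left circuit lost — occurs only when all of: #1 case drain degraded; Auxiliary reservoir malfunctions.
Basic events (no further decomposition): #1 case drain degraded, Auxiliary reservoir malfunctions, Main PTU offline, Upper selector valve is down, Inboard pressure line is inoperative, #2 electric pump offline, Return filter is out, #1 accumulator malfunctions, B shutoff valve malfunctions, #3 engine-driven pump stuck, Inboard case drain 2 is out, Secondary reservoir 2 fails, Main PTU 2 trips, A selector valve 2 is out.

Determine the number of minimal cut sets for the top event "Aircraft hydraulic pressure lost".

8

Left circuit lost [AND]: one cut set from each child combined → 1 × 1 = 1 cut set(s).
Standby system inoperative [AND]: one cut set from each child combined → 1 × 1 × 1 × 1 = 1 cut set(s).
System B unavailable [AND]: one cut set from each child combined → 1 × 1 × 1 = 1 cut set(s).
PTU path lost [OR]: union of children's cut sets → 4 cut set(s).
Right circuit down [OR]: union of children's cut sets → 2 cut set(s).
System A unavailable [OR]: union of children's cut sets → 3 cut set(s).
Aircraft hydraulic pressure lost [OR]: union of children's cut sets → 8 cut set(s).
Minimal cut sets: {#1 case drain degraded, Auxiliary reservoir malfunctions}; {#2 electric pump offline, Inboard pressure line is inoperative, Main PTU offline, Upper selector valve is down}; {Return filter is out}; {#1 accumulator malfunctions}; {#3 engine-driven pump stuck, B shutoff valve malfunctions, Inboard case drain 2 is out}; {Secondary reservoir 2 fails}; {Main PTU 2 trips}; {A selector valve 2 is out}.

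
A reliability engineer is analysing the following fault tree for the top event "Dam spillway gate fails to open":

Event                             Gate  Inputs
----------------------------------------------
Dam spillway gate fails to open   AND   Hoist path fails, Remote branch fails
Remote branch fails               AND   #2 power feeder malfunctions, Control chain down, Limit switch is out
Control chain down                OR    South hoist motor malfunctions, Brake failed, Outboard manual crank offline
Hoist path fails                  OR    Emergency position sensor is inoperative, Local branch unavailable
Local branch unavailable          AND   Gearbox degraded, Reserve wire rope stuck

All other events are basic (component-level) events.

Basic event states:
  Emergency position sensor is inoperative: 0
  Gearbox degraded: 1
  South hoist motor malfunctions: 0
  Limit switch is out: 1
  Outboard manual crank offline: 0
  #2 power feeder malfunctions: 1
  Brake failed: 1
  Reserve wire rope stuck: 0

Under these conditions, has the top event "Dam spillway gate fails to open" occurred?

No

Local branch unavailable [AND]: Gearbox degraded=occurs, Reserve wire rope stuck=not → not all inputs occur → does not occur.
Hoist path fails [OR]: Emergency position sensor is inoperative=not, Local branch unavailable=not → no input occurs → does not occur.
Control chain down [OR]: South hoist motor malfunctions=not, Brake failed=occurs, Outboard manual crank offline=not → at least one input occurs → occurs.
Remote branch fails [AND]: #2 power feeder malfunctions=occurs, Control chain down=occurs, Limit switch is out=occurs → all inputs occur → occurs.
Dam spillway gate fails to open [AND]: Hoist path fails=not, Remote branch fails=occurs → not all inputs occur → does not occur.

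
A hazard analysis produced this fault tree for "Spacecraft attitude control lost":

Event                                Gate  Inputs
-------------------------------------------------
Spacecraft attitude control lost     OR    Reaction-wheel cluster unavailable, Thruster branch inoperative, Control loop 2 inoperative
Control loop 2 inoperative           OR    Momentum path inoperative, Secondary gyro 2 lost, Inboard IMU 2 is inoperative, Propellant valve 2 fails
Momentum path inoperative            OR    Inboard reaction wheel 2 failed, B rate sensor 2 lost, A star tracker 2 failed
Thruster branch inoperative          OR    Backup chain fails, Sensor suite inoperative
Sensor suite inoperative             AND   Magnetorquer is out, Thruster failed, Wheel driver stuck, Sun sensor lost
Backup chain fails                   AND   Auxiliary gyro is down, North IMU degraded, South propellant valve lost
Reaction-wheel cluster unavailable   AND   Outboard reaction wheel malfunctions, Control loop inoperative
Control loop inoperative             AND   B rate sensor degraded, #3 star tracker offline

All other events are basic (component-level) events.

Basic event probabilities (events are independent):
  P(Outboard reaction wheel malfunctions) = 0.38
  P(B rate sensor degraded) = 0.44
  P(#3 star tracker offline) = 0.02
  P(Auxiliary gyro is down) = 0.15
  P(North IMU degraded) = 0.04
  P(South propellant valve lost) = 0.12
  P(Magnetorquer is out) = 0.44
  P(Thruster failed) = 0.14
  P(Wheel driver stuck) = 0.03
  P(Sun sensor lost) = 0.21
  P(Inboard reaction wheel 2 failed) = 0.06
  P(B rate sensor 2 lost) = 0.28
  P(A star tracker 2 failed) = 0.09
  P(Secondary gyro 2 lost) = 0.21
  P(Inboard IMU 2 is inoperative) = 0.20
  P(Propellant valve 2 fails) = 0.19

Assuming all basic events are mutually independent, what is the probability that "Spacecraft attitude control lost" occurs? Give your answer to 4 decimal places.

0.6861

P(Control loop inoperative) [AND] = 0.44 × 0.02 = 0.008800
P(Reaction-wheel cluster unavailable) [AND] = 0.38 × 0.008800 = 0.003344
P(Backup chain fails) [AND] = 0.15 × 0.04 × 0.12 = 0.000720
P(Sensor suite inoperative) [AND] = 0.44 × 0.14 × 0.03 × 0.21 = 0.000388
P(Thruster branch inoperative) [OR] = 1 − (1−0.000720) × (1−0.000388) = 0.001108
P(Momentum path inoperative) [OR] = 1 − (1−0.06) × (1−0.28) × (1−0.09) = 0.384112
P(Control loop 2 inoperative) [OR] = 1 − (1−0.384112) × (1−0.21) × (1−0.20) × (1−0.19) = 0.684715
P(Spacecraft attitude control lost) [OR] = 1 − (1−0.003344) × (1−0.001108) × (1−0.684715) = 0.686117
Rounded to 4 decimal places: P(Spacecraft attitude control lost) ≈ 0.6861.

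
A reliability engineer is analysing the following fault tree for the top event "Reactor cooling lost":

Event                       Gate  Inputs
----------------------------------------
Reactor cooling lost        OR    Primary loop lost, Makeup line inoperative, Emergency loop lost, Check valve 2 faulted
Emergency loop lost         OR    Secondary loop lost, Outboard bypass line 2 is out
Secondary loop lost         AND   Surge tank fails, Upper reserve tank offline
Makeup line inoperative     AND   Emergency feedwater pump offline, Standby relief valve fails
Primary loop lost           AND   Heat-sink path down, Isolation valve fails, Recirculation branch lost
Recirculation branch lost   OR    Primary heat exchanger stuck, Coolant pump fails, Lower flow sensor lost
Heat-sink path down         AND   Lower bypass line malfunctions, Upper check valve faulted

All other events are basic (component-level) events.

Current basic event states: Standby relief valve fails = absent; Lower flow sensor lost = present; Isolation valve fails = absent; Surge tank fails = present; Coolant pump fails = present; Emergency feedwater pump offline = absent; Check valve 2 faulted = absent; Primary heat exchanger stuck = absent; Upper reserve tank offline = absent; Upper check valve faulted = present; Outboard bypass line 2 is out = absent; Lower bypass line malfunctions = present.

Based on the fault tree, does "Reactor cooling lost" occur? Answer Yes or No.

No

Heat-sink path down [AND]: Lower bypass line malfunctions=occurs, Upper check valve faulted=occurs → all inputs occur → occurs.
Recirculation branch lost [OR]: Primary heat exchanger stuck=not, Coolant pump fails=occurs, Lower flow sensor lost=occurs → at least one input occurs → occurs.
Primary loop lost [AND]: Heat-sink path down=occurs, Isolation valve fails=not, Recirculation branch lost=occurs → not all inputs occur → does not occur.
Makeup line inoperative [AND]: Emergency feedwater pump offline=not, Standby relief valve fails=not → not all inputs occur → does not occur.
Secondary loop lost [AND]: Surge tank fails=occurs, Upper reserve tank offline=not → not all inputs occur → does not occur.
Emergency loop lost [OR]: Secondary loop lost=not, Outboard bypass line 2 is out=not → no input occurs → does not occur.
Reactor cooling lost [OR]: Primary loop lost=not, Makeup line inoperative=not, Emergency loop lost=not, Check valve 2 faulted=not → no input occurs → does not occur.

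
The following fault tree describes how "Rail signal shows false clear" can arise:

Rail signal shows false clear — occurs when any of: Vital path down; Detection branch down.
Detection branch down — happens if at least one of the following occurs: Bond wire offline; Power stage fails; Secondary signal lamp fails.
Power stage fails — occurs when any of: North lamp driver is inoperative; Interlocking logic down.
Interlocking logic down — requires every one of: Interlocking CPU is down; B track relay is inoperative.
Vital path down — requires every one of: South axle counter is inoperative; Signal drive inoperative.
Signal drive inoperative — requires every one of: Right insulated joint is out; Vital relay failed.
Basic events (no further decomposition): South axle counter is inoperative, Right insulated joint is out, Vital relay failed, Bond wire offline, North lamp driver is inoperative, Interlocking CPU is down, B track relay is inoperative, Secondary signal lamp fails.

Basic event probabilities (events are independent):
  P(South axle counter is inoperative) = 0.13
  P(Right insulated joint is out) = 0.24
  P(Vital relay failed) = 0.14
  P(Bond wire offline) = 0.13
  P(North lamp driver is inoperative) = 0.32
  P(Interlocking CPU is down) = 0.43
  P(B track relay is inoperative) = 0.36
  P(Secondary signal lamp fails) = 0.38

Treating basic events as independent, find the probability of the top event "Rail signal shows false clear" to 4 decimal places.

0.6913

P(Signal drive inoperative) [AND] = 0.24 × 0.14 = 0.033600
P(Vital path down) [AND] = 0.13 × 0.033600 = 0.004368
P(Interlocking logic down) [AND] = 0.43 × 0.36 = 0.154800
P(Power stage fails) [OR] = 1 − (1−0.32) × (1−0.154800) = 0.425264
P(Detection branch down) [OR] = 1 − (1−0.13) × (1−0.425264) × (1−0.38) = 0.689987
P(Rail signal shows false clear) [OR] = 1 − (1−0.004368) × (1−0.689987) = 0.691341
Rounded to 4 decimal places: P(Rail signal shows false clear) ≈ 0.6913.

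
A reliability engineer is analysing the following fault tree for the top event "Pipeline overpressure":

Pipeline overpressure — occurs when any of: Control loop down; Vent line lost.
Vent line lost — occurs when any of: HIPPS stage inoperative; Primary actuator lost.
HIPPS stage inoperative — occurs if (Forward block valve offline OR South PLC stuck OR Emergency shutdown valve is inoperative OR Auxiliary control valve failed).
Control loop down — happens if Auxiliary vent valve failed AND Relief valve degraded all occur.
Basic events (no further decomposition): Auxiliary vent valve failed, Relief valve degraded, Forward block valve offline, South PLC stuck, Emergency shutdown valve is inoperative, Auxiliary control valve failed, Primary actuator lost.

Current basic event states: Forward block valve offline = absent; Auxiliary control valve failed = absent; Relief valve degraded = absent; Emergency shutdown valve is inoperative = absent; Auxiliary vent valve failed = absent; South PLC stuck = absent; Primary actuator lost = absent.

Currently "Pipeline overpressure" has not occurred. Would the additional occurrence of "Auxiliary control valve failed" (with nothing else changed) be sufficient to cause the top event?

Yes

Counterfactual: set "Auxiliary control valve failed" to occurred.
Control loop down [AND]: Auxiliary vent valve failed=not, Relief valve degraded=not → not all inputs occur → does not occur.
HIPPS stage inoperative [OR]: Forward block valve offline=not, South PLC stuck=not, Emergency shutdown valve is inoperative=not, Auxiliary control valve failed=occurs → at least one input occurs → occurs.
Vent line lost [OR]: HIPPS stage inoperative=occurs, Primary actuator lost=not → at least one input occurs → occurs.
Pipeline overpressure [OR]: Control loop down=not, Vent line lost=occurs → at least one input occurs → occurs.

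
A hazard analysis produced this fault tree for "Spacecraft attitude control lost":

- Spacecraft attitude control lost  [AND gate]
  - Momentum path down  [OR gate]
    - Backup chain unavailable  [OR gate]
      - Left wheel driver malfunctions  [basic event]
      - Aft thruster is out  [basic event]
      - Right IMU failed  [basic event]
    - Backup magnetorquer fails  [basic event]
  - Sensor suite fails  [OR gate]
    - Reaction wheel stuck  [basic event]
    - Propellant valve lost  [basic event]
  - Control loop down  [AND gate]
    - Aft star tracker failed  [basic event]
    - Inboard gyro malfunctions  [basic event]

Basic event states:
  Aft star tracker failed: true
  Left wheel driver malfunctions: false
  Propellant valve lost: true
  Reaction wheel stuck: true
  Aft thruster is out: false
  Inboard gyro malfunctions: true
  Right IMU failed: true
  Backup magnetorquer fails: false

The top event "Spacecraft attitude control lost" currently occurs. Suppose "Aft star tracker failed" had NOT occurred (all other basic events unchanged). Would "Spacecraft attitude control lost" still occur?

Counterfactual: set "Aft star tracker failed" to not occurred.
Backup chain unavailable [OR]: Left wheel driver malfunctions=not, Aft thruster is out=not, Right IMU failed=occurs → at least one input occurs → occurs.
Momentum path down [OR]: Backup chain unavailable=occurs, Backup magnetorquer fails=not → at least one input occurs → occurs.
Sensor suite fails [OR]: Reaction wheel stuck=occurs, Propellant valve lost=occurs → at least one input occurs → occurs.
Control loop down [AND]: Aft star tracker failed=not, Inboard gyro malfunctions=occurs → not all inputs occur → does not occur.
Spacecraft attitude control lost [AND]: Momentum path down=occurs, Sensor suite fails=occurs, Control loop down=not → not all inputs occur → does not occur.

No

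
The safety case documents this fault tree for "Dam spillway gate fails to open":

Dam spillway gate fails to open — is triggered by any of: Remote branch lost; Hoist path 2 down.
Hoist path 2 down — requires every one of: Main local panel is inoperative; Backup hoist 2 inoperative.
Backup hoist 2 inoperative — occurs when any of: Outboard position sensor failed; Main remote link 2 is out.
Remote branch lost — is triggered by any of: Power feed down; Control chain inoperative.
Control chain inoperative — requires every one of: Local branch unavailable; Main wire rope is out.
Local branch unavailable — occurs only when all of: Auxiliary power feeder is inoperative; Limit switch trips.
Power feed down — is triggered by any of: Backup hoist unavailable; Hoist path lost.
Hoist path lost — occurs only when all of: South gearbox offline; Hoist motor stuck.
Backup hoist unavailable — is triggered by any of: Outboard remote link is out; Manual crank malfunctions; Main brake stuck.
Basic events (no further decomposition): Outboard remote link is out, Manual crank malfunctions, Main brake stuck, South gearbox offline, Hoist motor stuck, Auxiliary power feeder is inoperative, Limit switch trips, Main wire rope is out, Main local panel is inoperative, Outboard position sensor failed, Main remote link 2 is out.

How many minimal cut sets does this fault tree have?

7

Backup hoist unavailable [OR]: union of children's cut sets → 3 cut set(s).
Hoist path lost [AND]: one cut set from each child combined → 1 × 1 = 1 cut set(s).
Power feed down [OR]: union of children's cut sets → 4 cut set(s).
Local branch unavailable [AND]: one cut set from each child combined → 1 × 1 = 1 cut set(s).
Control chain inoperative [AND]: one cut set from each child combined → 1 × 1 = 1 cut set(s).
Remote branch lost [OR]: union of children's cut sets → 5 cut set(s).
Backup hoist 2 inoperative [OR]: union of children's cut sets → 2 cut set(s).
Hoist path 2 down [AND]: one cut set from each child combined → 1 × 2 = 2 cut set(s).
Dam spillway gate fails to open [OR]: union of children's cut sets → 7 cut set(s).
Minimal cut sets: {Outboard remote link is out}; {Manual crank malfunctions}; {Main brake stuck}; {Hoist motor stuck, South gearbox offline}; {Auxiliary power feeder is inoperative, Limit switch trips, Main wire rope is out}; {Main local panel is inoperative, Outboard position sensor failed}; {Main local panel is inoperative, Main remote link 2 is out}.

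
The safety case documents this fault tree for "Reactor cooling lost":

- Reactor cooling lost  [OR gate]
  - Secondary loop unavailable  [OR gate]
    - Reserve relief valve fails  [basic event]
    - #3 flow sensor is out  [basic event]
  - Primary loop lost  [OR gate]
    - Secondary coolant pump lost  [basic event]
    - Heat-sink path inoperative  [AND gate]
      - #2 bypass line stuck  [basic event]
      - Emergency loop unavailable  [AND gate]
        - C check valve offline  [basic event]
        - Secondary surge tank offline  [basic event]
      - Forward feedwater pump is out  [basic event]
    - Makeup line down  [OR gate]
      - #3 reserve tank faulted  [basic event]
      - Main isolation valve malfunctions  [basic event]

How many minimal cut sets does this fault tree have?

Secondary loop unavailable [OR]: union of children's cut sets → 2 cut set(s).
Emergency loop unavailable [AND]: one cut set from each child combined → 1 × 1 = 1 cut set(s).
Heat-sink path inoperative [AND]: one cut set from each child combined → 1 × 1 × 1 = 1 cut set(s).
Makeup line down [OR]: union of children's cut sets → 2 cut set(s).
Primary loop lost [OR]: union of children's cut sets → 4 cut set(s).
Reactor cooling lost [OR]: union of children's cut sets → 6 cut set(s).
Minimal cut sets: {Reserve relief valve fails}; {#3 flow sensor is out}; {Secondary coolant pump lost}; {#2 bypass line stuck, C check valve offline, Forward feedwater pump is out, Secondary surge tank offline}; {#3 reserve tank faulted}; {Main isolation valve malfunctions}.

6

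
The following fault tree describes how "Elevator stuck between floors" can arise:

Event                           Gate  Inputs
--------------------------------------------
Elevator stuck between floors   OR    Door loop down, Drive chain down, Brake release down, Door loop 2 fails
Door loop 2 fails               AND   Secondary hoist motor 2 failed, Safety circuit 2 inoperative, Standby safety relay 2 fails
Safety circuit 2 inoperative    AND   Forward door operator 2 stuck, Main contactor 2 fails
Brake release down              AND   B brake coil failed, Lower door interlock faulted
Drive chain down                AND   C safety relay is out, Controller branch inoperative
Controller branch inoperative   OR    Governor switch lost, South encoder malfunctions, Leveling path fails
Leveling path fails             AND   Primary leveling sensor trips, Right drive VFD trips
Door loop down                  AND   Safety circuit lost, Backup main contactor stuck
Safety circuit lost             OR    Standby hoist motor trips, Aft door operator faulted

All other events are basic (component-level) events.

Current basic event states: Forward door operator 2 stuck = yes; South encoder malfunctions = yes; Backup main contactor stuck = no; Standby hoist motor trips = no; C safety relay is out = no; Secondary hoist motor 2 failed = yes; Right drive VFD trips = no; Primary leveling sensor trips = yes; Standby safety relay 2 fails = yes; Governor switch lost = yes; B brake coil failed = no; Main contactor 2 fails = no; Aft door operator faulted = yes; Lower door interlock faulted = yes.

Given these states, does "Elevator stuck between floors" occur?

No

Safety circuit lost [OR]: Standby hoist motor trips=not, Aft door operator faulted=occurs → at least one input occurs → occurs.
Door loop down [AND]: Safety circuit lost=occurs, Backup main contactor stuck=not → not all inputs occur → does not occur.
Leveling path fails [AND]: Primary leveling sensor trips=occurs, Right drive VFD trips=not → not all inputs occur → does not occur.
Controller branch inoperative [OR]: Governor switch lost=occurs, South encoder malfunctions=occurs, Leveling path fails=not → at least one input occurs → occurs.
Drive chain down [AND]: C safety relay is out=not, Controller branch inoperative=occurs → not all inputs occur → does not occur.
Brake release down [AND]: B brake coil failed=not, Lower door interlock faulted=occurs → not all inputs occur → does not occur.
Safety circuit 2 inoperative [AND]: Forward door operator 2 stuck=occurs, Main contactor 2 fails=not → not all inputs occur → does not occur.
Door loop 2 fails [AND]: Secondary hoist motor 2 failed=occurs, Safety circuit 2 inoperative=not, Standby safety relay 2 fails=occurs → not all inputs occur → does not occur.
Elevator stuck between floors [OR]: Door loop down=not, Drive chain down=not, Brake release down=not, Door loop 2 fails=not → no input occurs → does not occur.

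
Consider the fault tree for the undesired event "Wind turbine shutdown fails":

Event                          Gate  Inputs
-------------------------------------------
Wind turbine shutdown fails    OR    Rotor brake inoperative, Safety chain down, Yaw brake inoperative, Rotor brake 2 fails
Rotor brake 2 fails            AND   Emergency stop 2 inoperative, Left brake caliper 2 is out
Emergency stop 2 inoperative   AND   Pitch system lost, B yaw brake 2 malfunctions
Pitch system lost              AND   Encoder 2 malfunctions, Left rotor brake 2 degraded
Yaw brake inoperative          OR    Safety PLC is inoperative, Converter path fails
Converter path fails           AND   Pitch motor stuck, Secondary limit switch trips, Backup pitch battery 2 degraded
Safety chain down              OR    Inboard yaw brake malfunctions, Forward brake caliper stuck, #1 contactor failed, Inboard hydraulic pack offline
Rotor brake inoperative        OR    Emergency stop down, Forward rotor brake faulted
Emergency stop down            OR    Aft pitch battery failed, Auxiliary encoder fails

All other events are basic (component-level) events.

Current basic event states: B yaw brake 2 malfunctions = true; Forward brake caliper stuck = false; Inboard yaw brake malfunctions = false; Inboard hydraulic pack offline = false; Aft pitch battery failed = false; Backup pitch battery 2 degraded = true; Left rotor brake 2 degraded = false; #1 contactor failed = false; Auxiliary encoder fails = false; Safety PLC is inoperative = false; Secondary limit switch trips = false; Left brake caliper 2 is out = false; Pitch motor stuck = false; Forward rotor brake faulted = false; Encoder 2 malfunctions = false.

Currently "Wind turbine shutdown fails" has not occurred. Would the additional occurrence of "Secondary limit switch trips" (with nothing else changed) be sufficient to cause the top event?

Counterfactual: set "Secondary limit switch trips" to occurred.
Emergency stop down [OR]: Aft pitch battery failed=not, Auxiliary encoder fails=not → no input occurs → does not occur.
Rotor brake inoperative [OR]: Emergency stop down=not, Forward rotor brake faulted=not → no input occurs → does not occur.
Safety chain down [OR]: Inboard yaw brake malfunctions=not, Forward brake caliper stuck=not, #1 contactor failed=not, Inboard hydraulic pack offline=not → no input occurs → does not occur.
Converter path fails [AND]: Pitch motor stuck=not, Secondary limit switch trips=occurs, Backup pitch battery 2 degraded=occurs → not all inputs occur → does not occur.
Yaw brake inoperative [OR]: Safety PLC is inoperative=not, Converter path fails=not → no input occurs → does not occur.
Pitch system lost [AND]: Encoder 2 malfunctions=not, Left rotor brake 2 degraded=not → not all inputs occur → does not occur.
Emergency stop 2 inoperative [AND]: Pitch system lost=not, B yaw brake 2 malfunctions=occurs → not all inputs occur → does not occur.
Rotor brake 2 fails [AND]: Emergency stop 2 inoperative=not, Left brake caliper 2 is out=not → not all inputs occur → does not occur.
Wind turbine shutdown fails [OR]: Rotor brake inoperative=not, Safety chain down=not, Yaw brake inoperative=not, Rotor brake 2 fails=not → no input occurs → does not occur.

No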